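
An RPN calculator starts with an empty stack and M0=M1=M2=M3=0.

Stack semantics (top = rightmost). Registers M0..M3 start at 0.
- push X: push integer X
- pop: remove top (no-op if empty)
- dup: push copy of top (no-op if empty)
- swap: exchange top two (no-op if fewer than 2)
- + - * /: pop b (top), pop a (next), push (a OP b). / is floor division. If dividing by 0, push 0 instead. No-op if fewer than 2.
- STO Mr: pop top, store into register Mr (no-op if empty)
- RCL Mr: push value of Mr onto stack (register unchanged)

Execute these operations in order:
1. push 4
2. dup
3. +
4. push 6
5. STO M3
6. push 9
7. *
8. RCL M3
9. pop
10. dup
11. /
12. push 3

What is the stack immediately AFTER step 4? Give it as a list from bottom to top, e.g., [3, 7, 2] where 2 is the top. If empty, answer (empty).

After op 1 (push 4): stack=[4] mem=[0,0,0,0]
After op 2 (dup): stack=[4,4] mem=[0,0,0,0]
After op 3 (+): stack=[8] mem=[0,0,0,0]
After op 4 (push 6): stack=[8,6] mem=[0,0,0,0]

[8, 6]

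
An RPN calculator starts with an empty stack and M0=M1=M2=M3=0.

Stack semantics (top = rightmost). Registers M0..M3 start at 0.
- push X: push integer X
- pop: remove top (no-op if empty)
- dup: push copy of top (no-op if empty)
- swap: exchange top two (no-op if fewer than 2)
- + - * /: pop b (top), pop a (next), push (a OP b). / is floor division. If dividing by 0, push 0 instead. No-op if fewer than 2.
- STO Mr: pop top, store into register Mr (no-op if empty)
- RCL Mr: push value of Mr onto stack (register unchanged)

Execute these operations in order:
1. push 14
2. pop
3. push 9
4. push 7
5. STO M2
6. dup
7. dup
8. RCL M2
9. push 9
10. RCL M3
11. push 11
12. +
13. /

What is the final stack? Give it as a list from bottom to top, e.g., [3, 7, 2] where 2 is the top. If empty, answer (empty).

Answer: [9, 9, 9, 7, 0]

Derivation:
After op 1 (push 14): stack=[14] mem=[0,0,0,0]
After op 2 (pop): stack=[empty] mem=[0,0,0,0]
After op 3 (push 9): stack=[9] mem=[0,0,0,0]
After op 4 (push 7): stack=[9,7] mem=[0,0,0,0]
After op 5 (STO M2): stack=[9] mem=[0,0,7,0]
After op 6 (dup): stack=[9,9] mem=[0,0,7,0]
After op 7 (dup): stack=[9,9,9] mem=[0,0,7,0]
After op 8 (RCL M2): stack=[9,9,9,7] mem=[0,0,7,0]
After op 9 (push 9): stack=[9,9,9,7,9] mem=[0,0,7,0]
After op 10 (RCL M3): stack=[9,9,9,7,9,0] mem=[0,0,7,0]
After op 11 (push 11): stack=[9,9,9,7,9,0,11] mem=[0,0,7,0]
After op 12 (+): stack=[9,9,9,7,9,11] mem=[0,0,7,0]
After op 13 (/): stack=[9,9,9,7,0] mem=[0,0,7,0]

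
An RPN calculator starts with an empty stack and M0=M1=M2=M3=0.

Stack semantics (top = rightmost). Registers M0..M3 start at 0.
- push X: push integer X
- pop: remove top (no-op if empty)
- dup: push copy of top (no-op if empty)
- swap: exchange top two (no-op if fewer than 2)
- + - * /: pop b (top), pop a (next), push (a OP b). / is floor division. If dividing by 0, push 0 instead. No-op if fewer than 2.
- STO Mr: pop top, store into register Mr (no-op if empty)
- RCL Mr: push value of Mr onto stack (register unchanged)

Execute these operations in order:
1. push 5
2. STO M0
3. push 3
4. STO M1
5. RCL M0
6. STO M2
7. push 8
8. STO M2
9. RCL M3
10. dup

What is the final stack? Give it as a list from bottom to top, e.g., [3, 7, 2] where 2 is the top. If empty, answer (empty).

Answer: [0, 0]

Derivation:
After op 1 (push 5): stack=[5] mem=[0,0,0,0]
After op 2 (STO M0): stack=[empty] mem=[5,0,0,0]
After op 3 (push 3): stack=[3] mem=[5,0,0,0]
After op 4 (STO M1): stack=[empty] mem=[5,3,0,0]
After op 5 (RCL M0): stack=[5] mem=[5,3,0,0]
After op 6 (STO M2): stack=[empty] mem=[5,3,5,0]
After op 7 (push 8): stack=[8] mem=[5,3,5,0]
After op 8 (STO M2): stack=[empty] mem=[5,3,8,0]
After op 9 (RCL M3): stack=[0] mem=[5,3,8,0]
After op 10 (dup): stack=[0,0] mem=[5,3,8,0]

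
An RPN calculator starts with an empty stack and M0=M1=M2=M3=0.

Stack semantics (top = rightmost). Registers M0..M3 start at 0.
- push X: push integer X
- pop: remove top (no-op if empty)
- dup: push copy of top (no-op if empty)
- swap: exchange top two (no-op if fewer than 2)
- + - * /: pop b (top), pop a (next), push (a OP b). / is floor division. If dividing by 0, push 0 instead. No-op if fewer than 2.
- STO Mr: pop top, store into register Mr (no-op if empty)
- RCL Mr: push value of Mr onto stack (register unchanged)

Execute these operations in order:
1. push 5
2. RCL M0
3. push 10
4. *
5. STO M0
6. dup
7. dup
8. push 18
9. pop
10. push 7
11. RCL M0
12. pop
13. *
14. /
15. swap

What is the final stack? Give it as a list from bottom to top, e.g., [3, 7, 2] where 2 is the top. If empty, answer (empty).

Answer: [0, 5]

Derivation:
After op 1 (push 5): stack=[5] mem=[0,0,0,0]
After op 2 (RCL M0): stack=[5,0] mem=[0,0,0,0]
After op 3 (push 10): stack=[5,0,10] mem=[0,0,0,0]
After op 4 (*): stack=[5,0] mem=[0,0,0,0]
After op 5 (STO M0): stack=[5] mem=[0,0,0,0]
After op 6 (dup): stack=[5,5] mem=[0,0,0,0]
After op 7 (dup): stack=[5,5,5] mem=[0,0,0,0]
After op 8 (push 18): stack=[5,5,5,18] mem=[0,0,0,0]
After op 9 (pop): stack=[5,5,5] mem=[0,0,0,0]
After op 10 (push 7): stack=[5,5,5,7] mem=[0,0,0,0]
After op 11 (RCL M0): stack=[5,5,5,7,0] mem=[0,0,0,0]
After op 12 (pop): stack=[5,5,5,7] mem=[0,0,0,0]
After op 13 (*): stack=[5,5,35] mem=[0,0,0,0]
After op 14 (/): stack=[5,0] mem=[0,0,0,0]
After op 15 (swap): stack=[0,5] mem=[0,0,0,0]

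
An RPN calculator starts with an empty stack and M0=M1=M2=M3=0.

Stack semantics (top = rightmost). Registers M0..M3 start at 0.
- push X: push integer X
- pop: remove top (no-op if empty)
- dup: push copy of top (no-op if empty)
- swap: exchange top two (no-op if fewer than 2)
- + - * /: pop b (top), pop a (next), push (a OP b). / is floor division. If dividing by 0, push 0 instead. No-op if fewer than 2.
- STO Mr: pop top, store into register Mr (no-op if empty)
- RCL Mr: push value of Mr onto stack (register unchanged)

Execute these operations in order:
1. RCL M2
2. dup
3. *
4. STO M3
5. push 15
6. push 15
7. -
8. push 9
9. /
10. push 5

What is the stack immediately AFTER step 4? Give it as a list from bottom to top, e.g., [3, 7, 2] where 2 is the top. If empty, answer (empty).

After op 1 (RCL M2): stack=[0] mem=[0,0,0,0]
After op 2 (dup): stack=[0,0] mem=[0,0,0,0]
After op 3 (*): stack=[0] mem=[0,0,0,0]
After op 4 (STO M3): stack=[empty] mem=[0,0,0,0]

(empty)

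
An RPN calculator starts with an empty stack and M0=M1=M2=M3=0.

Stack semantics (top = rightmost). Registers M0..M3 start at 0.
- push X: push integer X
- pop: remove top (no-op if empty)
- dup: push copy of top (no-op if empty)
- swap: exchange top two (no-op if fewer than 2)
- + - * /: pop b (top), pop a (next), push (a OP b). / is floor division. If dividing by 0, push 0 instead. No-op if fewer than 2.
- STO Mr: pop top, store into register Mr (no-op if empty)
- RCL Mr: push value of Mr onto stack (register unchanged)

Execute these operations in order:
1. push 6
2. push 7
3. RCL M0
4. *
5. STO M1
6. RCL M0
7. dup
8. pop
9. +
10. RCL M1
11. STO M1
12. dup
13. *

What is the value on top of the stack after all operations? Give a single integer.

After op 1 (push 6): stack=[6] mem=[0,0,0,0]
After op 2 (push 7): stack=[6,7] mem=[0,0,0,0]
After op 3 (RCL M0): stack=[6,7,0] mem=[0,0,0,0]
After op 4 (*): stack=[6,0] mem=[0,0,0,0]
After op 5 (STO M1): stack=[6] mem=[0,0,0,0]
After op 6 (RCL M0): stack=[6,0] mem=[0,0,0,0]
After op 7 (dup): stack=[6,0,0] mem=[0,0,0,0]
After op 8 (pop): stack=[6,0] mem=[0,0,0,0]
After op 9 (+): stack=[6] mem=[0,0,0,0]
After op 10 (RCL M1): stack=[6,0] mem=[0,0,0,0]
After op 11 (STO M1): stack=[6] mem=[0,0,0,0]
After op 12 (dup): stack=[6,6] mem=[0,0,0,0]
After op 13 (*): stack=[36] mem=[0,0,0,0]

Answer: 36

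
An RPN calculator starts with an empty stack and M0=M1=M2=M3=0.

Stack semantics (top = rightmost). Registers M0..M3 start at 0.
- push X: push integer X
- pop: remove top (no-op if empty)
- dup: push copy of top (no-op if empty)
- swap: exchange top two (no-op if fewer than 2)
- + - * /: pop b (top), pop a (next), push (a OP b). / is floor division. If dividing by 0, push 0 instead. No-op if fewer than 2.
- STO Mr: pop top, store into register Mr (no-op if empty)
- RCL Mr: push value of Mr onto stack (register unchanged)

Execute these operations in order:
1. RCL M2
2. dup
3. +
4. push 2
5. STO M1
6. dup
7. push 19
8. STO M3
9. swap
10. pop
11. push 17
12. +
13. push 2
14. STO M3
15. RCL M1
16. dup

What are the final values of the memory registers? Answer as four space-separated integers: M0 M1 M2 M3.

After op 1 (RCL M2): stack=[0] mem=[0,0,0,0]
After op 2 (dup): stack=[0,0] mem=[0,0,0,0]
After op 3 (+): stack=[0] mem=[0,0,0,0]
After op 4 (push 2): stack=[0,2] mem=[0,0,0,0]
After op 5 (STO M1): stack=[0] mem=[0,2,0,0]
After op 6 (dup): stack=[0,0] mem=[0,2,0,0]
After op 7 (push 19): stack=[0,0,19] mem=[0,2,0,0]
After op 8 (STO M3): stack=[0,0] mem=[0,2,0,19]
After op 9 (swap): stack=[0,0] mem=[0,2,0,19]
After op 10 (pop): stack=[0] mem=[0,2,0,19]
After op 11 (push 17): stack=[0,17] mem=[0,2,0,19]
After op 12 (+): stack=[17] mem=[0,2,0,19]
After op 13 (push 2): stack=[17,2] mem=[0,2,0,19]
After op 14 (STO M3): stack=[17] mem=[0,2,0,2]
After op 15 (RCL M1): stack=[17,2] mem=[0,2,0,2]
After op 16 (dup): stack=[17,2,2] mem=[0,2,0,2]

Answer: 0 2 0 2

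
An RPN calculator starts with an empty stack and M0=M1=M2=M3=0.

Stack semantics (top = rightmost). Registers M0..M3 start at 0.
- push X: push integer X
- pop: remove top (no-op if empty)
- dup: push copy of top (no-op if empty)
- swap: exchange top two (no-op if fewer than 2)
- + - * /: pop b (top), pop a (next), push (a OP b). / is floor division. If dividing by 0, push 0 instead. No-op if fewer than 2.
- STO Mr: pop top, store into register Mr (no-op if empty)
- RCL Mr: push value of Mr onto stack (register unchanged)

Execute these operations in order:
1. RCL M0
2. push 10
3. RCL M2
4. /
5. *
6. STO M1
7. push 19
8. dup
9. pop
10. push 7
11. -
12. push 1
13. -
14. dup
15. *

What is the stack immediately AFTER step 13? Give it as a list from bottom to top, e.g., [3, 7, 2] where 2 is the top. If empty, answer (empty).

After op 1 (RCL M0): stack=[0] mem=[0,0,0,0]
After op 2 (push 10): stack=[0,10] mem=[0,0,0,0]
After op 3 (RCL M2): stack=[0,10,0] mem=[0,0,0,0]
After op 4 (/): stack=[0,0] mem=[0,0,0,0]
After op 5 (*): stack=[0] mem=[0,0,0,0]
After op 6 (STO M1): stack=[empty] mem=[0,0,0,0]
After op 7 (push 19): stack=[19] mem=[0,0,0,0]
After op 8 (dup): stack=[19,19] mem=[0,0,0,0]
After op 9 (pop): stack=[19] mem=[0,0,0,0]
After op 10 (push 7): stack=[19,7] mem=[0,0,0,0]
After op 11 (-): stack=[12] mem=[0,0,0,0]
After op 12 (push 1): stack=[12,1] mem=[0,0,0,0]
After op 13 (-): stack=[11] mem=[0,0,0,0]

[11]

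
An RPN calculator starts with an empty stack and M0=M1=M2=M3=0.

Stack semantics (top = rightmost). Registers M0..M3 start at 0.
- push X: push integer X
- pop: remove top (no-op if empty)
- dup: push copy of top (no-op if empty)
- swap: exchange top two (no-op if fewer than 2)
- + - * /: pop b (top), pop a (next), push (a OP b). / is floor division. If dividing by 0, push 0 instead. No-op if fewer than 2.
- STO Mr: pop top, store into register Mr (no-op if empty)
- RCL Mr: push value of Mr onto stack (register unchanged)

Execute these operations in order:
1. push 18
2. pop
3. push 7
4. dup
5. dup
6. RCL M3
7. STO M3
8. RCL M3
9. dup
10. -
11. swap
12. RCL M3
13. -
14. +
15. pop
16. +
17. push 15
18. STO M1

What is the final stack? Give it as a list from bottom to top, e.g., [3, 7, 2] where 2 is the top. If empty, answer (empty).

After op 1 (push 18): stack=[18] mem=[0,0,0,0]
After op 2 (pop): stack=[empty] mem=[0,0,0,0]
After op 3 (push 7): stack=[7] mem=[0,0,0,0]
After op 4 (dup): stack=[7,7] mem=[0,0,0,0]
After op 5 (dup): stack=[7,7,7] mem=[0,0,0,0]
After op 6 (RCL M3): stack=[7,7,7,0] mem=[0,0,0,0]
After op 7 (STO M3): stack=[7,7,7] mem=[0,0,0,0]
After op 8 (RCL M3): stack=[7,7,7,0] mem=[0,0,0,0]
After op 9 (dup): stack=[7,7,7,0,0] mem=[0,0,0,0]
After op 10 (-): stack=[7,7,7,0] mem=[0,0,0,0]
After op 11 (swap): stack=[7,7,0,7] mem=[0,0,0,0]
After op 12 (RCL M3): stack=[7,7,0,7,0] mem=[0,0,0,0]
After op 13 (-): stack=[7,7,0,7] mem=[0,0,0,0]
After op 14 (+): stack=[7,7,7] mem=[0,0,0,0]
After op 15 (pop): stack=[7,7] mem=[0,0,0,0]
After op 16 (+): stack=[14] mem=[0,0,0,0]
After op 17 (push 15): stack=[14,15] mem=[0,0,0,0]
After op 18 (STO M1): stack=[14] mem=[0,15,0,0]

Answer: [14]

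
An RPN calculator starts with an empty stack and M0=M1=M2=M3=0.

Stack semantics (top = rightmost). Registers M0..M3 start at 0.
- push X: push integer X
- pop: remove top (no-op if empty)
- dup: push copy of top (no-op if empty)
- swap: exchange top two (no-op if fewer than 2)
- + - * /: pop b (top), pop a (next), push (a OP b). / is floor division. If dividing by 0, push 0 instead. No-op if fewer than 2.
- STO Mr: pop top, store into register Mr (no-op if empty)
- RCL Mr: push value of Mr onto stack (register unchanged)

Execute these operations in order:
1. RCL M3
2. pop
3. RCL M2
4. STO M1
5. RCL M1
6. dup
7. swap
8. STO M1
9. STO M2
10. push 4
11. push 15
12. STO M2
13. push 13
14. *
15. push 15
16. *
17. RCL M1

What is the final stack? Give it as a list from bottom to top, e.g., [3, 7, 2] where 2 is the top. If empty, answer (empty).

Answer: [780, 0]

Derivation:
After op 1 (RCL M3): stack=[0] mem=[0,0,0,0]
After op 2 (pop): stack=[empty] mem=[0,0,0,0]
After op 3 (RCL M2): stack=[0] mem=[0,0,0,0]
After op 4 (STO M1): stack=[empty] mem=[0,0,0,0]
After op 5 (RCL M1): stack=[0] mem=[0,0,0,0]
After op 6 (dup): stack=[0,0] mem=[0,0,0,0]
After op 7 (swap): stack=[0,0] mem=[0,0,0,0]
After op 8 (STO M1): stack=[0] mem=[0,0,0,0]
After op 9 (STO M2): stack=[empty] mem=[0,0,0,0]
After op 10 (push 4): stack=[4] mem=[0,0,0,0]
After op 11 (push 15): stack=[4,15] mem=[0,0,0,0]
After op 12 (STO M2): stack=[4] mem=[0,0,15,0]
After op 13 (push 13): stack=[4,13] mem=[0,0,15,0]
After op 14 (*): stack=[52] mem=[0,0,15,0]
After op 15 (push 15): stack=[52,15] mem=[0,0,15,0]
After op 16 (*): stack=[780] mem=[0,0,15,0]
After op 17 (RCL M1): stack=[780,0] mem=[0,0,15,0]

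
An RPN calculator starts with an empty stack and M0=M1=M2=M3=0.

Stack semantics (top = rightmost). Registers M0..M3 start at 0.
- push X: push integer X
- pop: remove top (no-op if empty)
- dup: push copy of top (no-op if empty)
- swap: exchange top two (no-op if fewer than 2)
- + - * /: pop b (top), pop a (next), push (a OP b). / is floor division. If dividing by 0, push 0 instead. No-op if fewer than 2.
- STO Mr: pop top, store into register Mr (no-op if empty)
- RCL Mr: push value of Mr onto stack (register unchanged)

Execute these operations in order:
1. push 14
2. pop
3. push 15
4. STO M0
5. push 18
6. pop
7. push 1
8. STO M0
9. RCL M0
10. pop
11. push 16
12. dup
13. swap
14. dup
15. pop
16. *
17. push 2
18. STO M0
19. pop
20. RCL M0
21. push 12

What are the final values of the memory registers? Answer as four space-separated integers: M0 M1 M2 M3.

Answer: 2 0 0 0

Derivation:
After op 1 (push 14): stack=[14] mem=[0,0,0,0]
After op 2 (pop): stack=[empty] mem=[0,0,0,0]
After op 3 (push 15): stack=[15] mem=[0,0,0,0]
After op 4 (STO M0): stack=[empty] mem=[15,0,0,0]
After op 5 (push 18): stack=[18] mem=[15,0,0,0]
After op 6 (pop): stack=[empty] mem=[15,0,0,0]
After op 7 (push 1): stack=[1] mem=[15,0,0,0]
After op 8 (STO M0): stack=[empty] mem=[1,0,0,0]
After op 9 (RCL M0): stack=[1] mem=[1,0,0,0]
After op 10 (pop): stack=[empty] mem=[1,0,0,0]
After op 11 (push 16): stack=[16] mem=[1,0,0,0]
After op 12 (dup): stack=[16,16] mem=[1,0,0,0]
After op 13 (swap): stack=[16,16] mem=[1,0,0,0]
After op 14 (dup): stack=[16,16,16] mem=[1,0,0,0]
After op 15 (pop): stack=[16,16] mem=[1,0,0,0]
After op 16 (*): stack=[256] mem=[1,0,0,0]
After op 17 (push 2): stack=[256,2] mem=[1,0,0,0]
After op 18 (STO M0): stack=[256] mem=[2,0,0,0]
After op 19 (pop): stack=[empty] mem=[2,0,0,0]
After op 20 (RCL M0): stack=[2] mem=[2,0,0,0]
After op 21 (push 12): stack=[2,12] mem=[2,0,0,0]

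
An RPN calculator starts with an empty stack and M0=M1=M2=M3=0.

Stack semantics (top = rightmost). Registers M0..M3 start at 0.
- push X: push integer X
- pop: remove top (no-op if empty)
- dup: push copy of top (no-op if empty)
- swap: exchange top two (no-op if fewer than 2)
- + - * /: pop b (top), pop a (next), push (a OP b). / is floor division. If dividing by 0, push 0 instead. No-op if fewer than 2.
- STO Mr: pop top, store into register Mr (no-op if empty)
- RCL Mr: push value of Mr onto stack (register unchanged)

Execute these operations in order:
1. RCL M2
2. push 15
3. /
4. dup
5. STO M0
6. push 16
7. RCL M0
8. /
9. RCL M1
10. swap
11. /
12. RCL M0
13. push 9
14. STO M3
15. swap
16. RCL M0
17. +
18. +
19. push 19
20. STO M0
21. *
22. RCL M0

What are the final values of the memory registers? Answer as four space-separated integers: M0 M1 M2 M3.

Answer: 19 0 0 9

Derivation:
After op 1 (RCL M2): stack=[0] mem=[0,0,0,0]
After op 2 (push 15): stack=[0,15] mem=[0,0,0,0]
After op 3 (/): stack=[0] mem=[0,0,0,0]
After op 4 (dup): stack=[0,0] mem=[0,0,0,0]
After op 5 (STO M0): stack=[0] mem=[0,0,0,0]
After op 6 (push 16): stack=[0,16] mem=[0,0,0,0]
After op 7 (RCL M0): stack=[0,16,0] mem=[0,0,0,0]
After op 8 (/): stack=[0,0] mem=[0,0,0,0]
After op 9 (RCL M1): stack=[0,0,0] mem=[0,0,0,0]
After op 10 (swap): stack=[0,0,0] mem=[0,0,0,0]
After op 11 (/): stack=[0,0] mem=[0,0,0,0]
After op 12 (RCL M0): stack=[0,0,0] mem=[0,0,0,0]
After op 13 (push 9): stack=[0,0,0,9] mem=[0,0,0,0]
After op 14 (STO M3): stack=[0,0,0] mem=[0,0,0,9]
After op 15 (swap): stack=[0,0,0] mem=[0,0,0,9]
After op 16 (RCL M0): stack=[0,0,0,0] mem=[0,0,0,9]
After op 17 (+): stack=[0,0,0] mem=[0,0,0,9]
After op 18 (+): stack=[0,0] mem=[0,0,0,9]
After op 19 (push 19): stack=[0,0,19] mem=[0,0,0,9]
After op 20 (STO M0): stack=[0,0] mem=[19,0,0,9]
After op 21 (*): stack=[0] mem=[19,0,0,9]
After op 22 (RCL M0): stack=[0,19] mem=[19,0,0,9]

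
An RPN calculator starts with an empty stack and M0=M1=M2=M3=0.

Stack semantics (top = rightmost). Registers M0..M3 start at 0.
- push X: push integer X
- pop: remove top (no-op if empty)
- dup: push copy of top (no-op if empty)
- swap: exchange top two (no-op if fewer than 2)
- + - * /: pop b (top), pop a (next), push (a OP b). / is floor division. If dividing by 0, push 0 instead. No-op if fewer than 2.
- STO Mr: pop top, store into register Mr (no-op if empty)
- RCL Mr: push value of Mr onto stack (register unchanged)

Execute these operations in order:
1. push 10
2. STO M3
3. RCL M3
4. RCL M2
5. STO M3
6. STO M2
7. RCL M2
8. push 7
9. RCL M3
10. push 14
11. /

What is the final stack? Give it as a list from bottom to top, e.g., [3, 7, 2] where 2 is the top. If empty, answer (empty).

Answer: [10, 7, 0]

Derivation:
After op 1 (push 10): stack=[10] mem=[0,0,0,0]
After op 2 (STO M3): stack=[empty] mem=[0,0,0,10]
After op 3 (RCL M3): stack=[10] mem=[0,0,0,10]
After op 4 (RCL M2): stack=[10,0] mem=[0,0,0,10]
After op 5 (STO M3): stack=[10] mem=[0,0,0,0]
After op 6 (STO M2): stack=[empty] mem=[0,0,10,0]
After op 7 (RCL M2): stack=[10] mem=[0,0,10,0]
After op 8 (push 7): stack=[10,7] mem=[0,0,10,0]
After op 9 (RCL M3): stack=[10,7,0] mem=[0,0,10,0]
After op 10 (push 14): stack=[10,7,0,14] mem=[0,0,10,0]
After op 11 (/): stack=[10,7,0] mem=[0,0,10,0]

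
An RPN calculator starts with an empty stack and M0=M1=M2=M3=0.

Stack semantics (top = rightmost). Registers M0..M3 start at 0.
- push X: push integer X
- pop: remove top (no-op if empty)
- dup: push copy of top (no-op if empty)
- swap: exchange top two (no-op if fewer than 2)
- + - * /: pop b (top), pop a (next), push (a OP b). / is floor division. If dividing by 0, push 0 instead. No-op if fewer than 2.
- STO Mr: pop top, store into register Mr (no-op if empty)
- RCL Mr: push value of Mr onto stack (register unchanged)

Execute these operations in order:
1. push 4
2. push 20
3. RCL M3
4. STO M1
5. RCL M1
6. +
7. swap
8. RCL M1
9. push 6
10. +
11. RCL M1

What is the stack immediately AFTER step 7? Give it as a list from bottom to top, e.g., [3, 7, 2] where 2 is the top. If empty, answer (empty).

After op 1 (push 4): stack=[4] mem=[0,0,0,0]
After op 2 (push 20): stack=[4,20] mem=[0,0,0,0]
After op 3 (RCL M3): stack=[4,20,0] mem=[0,0,0,0]
After op 4 (STO M1): stack=[4,20] mem=[0,0,0,0]
After op 5 (RCL M1): stack=[4,20,0] mem=[0,0,0,0]
After op 6 (+): stack=[4,20] mem=[0,0,0,0]
After op 7 (swap): stack=[20,4] mem=[0,0,0,0]

[20, 4]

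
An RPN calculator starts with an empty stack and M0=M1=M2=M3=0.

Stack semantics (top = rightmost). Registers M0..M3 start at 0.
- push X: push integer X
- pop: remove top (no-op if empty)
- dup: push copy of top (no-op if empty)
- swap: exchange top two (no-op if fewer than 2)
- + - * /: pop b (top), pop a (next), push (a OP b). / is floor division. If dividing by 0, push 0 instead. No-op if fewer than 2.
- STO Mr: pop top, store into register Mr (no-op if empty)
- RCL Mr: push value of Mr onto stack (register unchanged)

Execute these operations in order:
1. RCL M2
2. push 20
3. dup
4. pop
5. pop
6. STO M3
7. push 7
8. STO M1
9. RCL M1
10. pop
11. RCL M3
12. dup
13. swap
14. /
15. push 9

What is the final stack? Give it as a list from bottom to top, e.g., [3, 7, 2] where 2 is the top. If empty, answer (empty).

After op 1 (RCL M2): stack=[0] mem=[0,0,0,0]
After op 2 (push 20): stack=[0,20] mem=[0,0,0,0]
After op 3 (dup): stack=[0,20,20] mem=[0,0,0,0]
After op 4 (pop): stack=[0,20] mem=[0,0,0,0]
After op 5 (pop): stack=[0] mem=[0,0,0,0]
After op 6 (STO M3): stack=[empty] mem=[0,0,0,0]
After op 7 (push 7): stack=[7] mem=[0,0,0,0]
After op 8 (STO M1): stack=[empty] mem=[0,7,0,0]
After op 9 (RCL M1): stack=[7] mem=[0,7,0,0]
After op 10 (pop): stack=[empty] mem=[0,7,0,0]
After op 11 (RCL M3): stack=[0] mem=[0,7,0,0]
After op 12 (dup): stack=[0,0] mem=[0,7,0,0]
After op 13 (swap): stack=[0,0] mem=[0,7,0,0]
After op 14 (/): stack=[0] mem=[0,7,0,0]
After op 15 (push 9): stack=[0,9] mem=[0,7,0,0]

Answer: [0, 9]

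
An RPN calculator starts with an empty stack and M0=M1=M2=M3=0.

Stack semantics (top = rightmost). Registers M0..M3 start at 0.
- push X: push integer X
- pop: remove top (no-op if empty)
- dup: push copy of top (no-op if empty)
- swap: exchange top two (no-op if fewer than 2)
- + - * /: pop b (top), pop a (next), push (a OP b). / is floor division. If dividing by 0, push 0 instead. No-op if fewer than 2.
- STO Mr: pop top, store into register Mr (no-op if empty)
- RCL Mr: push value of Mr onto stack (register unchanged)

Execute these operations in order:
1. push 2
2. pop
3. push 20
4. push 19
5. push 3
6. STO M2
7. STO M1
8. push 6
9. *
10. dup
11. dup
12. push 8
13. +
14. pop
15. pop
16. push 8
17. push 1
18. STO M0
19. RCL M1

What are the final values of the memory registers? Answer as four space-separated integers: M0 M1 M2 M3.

Answer: 1 19 3 0

Derivation:
After op 1 (push 2): stack=[2] mem=[0,0,0,0]
After op 2 (pop): stack=[empty] mem=[0,0,0,0]
After op 3 (push 20): stack=[20] mem=[0,0,0,0]
After op 4 (push 19): stack=[20,19] mem=[0,0,0,0]
After op 5 (push 3): stack=[20,19,3] mem=[0,0,0,0]
After op 6 (STO M2): stack=[20,19] mem=[0,0,3,0]
After op 7 (STO M1): stack=[20] mem=[0,19,3,0]
After op 8 (push 6): stack=[20,6] mem=[0,19,3,0]
After op 9 (*): stack=[120] mem=[0,19,3,0]
After op 10 (dup): stack=[120,120] mem=[0,19,3,0]
After op 11 (dup): stack=[120,120,120] mem=[0,19,3,0]
After op 12 (push 8): stack=[120,120,120,8] mem=[0,19,3,0]
After op 13 (+): stack=[120,120,128] mem=[0,19,3,0]
After op 14 (pop): stack=[120,120] mem=[0,19,3,0]
After op 15 (pop): stack=[120] mem=[0,19,3,0]
After op 16 (push 8): stack=[120,8] mem=[0,19,3,0]
After op 17 (push 1): stack=[120,8,1] mem=[0,19,3,0]
After op 18 (STO M0): stack=[120,8] mem=[1,19,3,0]
After op 19 (RCL M1): stack=[120,8,19] mem=[1,19,3,0]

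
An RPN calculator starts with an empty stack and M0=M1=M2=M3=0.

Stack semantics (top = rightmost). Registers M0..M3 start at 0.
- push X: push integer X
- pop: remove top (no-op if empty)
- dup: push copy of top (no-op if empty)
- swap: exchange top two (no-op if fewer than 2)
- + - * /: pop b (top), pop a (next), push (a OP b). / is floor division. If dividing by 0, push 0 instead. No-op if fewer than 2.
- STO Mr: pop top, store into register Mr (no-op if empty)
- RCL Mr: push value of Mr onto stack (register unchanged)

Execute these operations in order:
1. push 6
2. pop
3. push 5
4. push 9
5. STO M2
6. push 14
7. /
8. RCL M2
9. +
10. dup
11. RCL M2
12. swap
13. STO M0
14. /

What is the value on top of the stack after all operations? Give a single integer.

Answer: 1

Derivation:
After op 1 (push 6): stack=[6] mem=[0,0,0,0]
After op 2 (pop): stack=[empty] mem=[0,0,0,0]
After op 3 (push 5): stack=[5] mem=[0,0,0,0]
After op 4 (push 9): stack=[5,9] mem=[0,0,0,0]
After op 5 (STO M2): stack=[5] mem=[0,0,9,0]
After op 6 (push 14): stack=[5,14] mem=[0,0,9,0]
After op 7 (/): stack=[0] mem=[0,0,9,0]
After op 8 (RCL M2): stack=[0,9] mem=[0,0,9,0]
After op 9 (+): stack=[9] mem=[0,0,9,0]
After op 10 (dup): stack=[9,9] mem=[0,0,9,0]
After op 11 (RCL M2): stack=[9,9,9] mem=[0,0,9,0]
After op 12 (swap): stack=[9,9,9] mem=[0,0,9,0]
After op 13 (STO M0): stack=[9,9] mem=[9,0,9,0]
After op 14 (/): stack=[1] mem=[9,0,9,0]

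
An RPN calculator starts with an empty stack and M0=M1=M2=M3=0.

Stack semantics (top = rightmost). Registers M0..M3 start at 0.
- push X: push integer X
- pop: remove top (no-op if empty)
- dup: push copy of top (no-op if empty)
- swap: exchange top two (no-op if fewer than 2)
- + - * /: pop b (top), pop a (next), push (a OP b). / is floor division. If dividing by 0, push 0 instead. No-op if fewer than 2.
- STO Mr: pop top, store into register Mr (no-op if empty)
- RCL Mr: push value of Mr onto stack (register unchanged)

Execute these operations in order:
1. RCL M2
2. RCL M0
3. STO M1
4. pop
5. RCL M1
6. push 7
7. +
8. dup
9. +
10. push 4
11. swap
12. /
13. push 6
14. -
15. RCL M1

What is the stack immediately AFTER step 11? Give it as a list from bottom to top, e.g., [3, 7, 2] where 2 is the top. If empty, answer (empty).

After op 1 (RCL M2): stack=[0] mem=[0,0,0,0]
After op 2 (RCL M0): stack=[0,0] mem=[0,0,0,0]
After op 3 (STO M1): stack=[0] mem=[0,0,0,0]
After op 4 (pop): stack=[empty] mem=[0,0,0,0]
After op 5 (RCL M1): stack=[0] mem=[0,0,0,0]
After op 6 (push 7): stack=[0,7] mem=[0,0,0,0]
After op 7 (+): stack=[7] mem=[0,0,0,0]
After op 8 (dup): stack=[7,7] mem=[0,0,0,0]
After op 9 (+): stack=[14] mem=[0,0,0,0]
After op 10 (push 4): stack=[14,4] mem=[0,0,0,0]
After op 11 (swap): stack=[4,14] mem=[0,0,0,0]

[4, 14]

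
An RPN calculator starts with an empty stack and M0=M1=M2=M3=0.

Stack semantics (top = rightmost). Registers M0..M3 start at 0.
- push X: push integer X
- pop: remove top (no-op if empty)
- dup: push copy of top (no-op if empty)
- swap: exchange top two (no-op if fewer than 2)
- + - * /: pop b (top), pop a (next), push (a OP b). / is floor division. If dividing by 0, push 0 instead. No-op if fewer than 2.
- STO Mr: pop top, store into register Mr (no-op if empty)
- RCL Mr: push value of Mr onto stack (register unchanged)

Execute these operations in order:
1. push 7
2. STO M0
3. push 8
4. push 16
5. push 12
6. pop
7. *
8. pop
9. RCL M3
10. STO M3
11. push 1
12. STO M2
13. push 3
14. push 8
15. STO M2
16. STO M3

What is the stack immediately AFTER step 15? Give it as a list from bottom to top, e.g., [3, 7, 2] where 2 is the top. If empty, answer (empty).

After op 1 (push 7): stack=[7] mem=[0,0,0,0]
After op 2 (STO M0): stack=[empty] mem=[7,0,0,0]
After op 3 (push 8): stack=[8] mem=[7,0,0,0]
After op 4 (push 16): stack=[8,16] mem=[7,0,0,0]
After op 5 (push 12): stack=[8,16,12] mem=[7,0,0,0]
After op 6 (pop): stack=[8,16] mem=[7,0,0,0]
After op 7 (*): stack=[128] mem=[7,0,0,0]
After op 8 (pop): stack=[empty] mem=[7,0,0,0]
After op 9 (RCL M3): stack=[0] mem=[7,0,0,0]
After op 10 (STO M3): stack=[empty] mem=[7,0,0,0]
After op 11 (push 1): stack=[1] mem=[7,0,0,0]
After op 12 (STO M2): stack=[empty] mem=[7,0,1,0]
After op 13 (push 3): stack=[3] mem=[7,0,1,0]
After op 14 (push 8): stack=[3,8] mem=[7,0,1,0]
After op 15 (STO M2): stack=[3] mem=[7,0,8,0]

[3]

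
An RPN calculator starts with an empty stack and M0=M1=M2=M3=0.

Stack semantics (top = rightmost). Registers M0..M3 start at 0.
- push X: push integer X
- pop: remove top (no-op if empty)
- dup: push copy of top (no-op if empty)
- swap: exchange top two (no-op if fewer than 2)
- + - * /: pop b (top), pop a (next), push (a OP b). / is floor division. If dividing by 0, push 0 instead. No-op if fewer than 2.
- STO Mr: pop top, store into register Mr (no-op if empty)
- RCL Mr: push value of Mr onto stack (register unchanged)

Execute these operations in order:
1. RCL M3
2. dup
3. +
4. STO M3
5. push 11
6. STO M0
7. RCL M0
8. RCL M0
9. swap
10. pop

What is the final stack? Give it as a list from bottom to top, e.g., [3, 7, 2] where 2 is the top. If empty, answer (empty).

After op 1 (RCL M3): stack=[0] mem=[0,0,0,0]
After op 2 (dup): stack=[0,0] mem=[0,0,0,0]
After op 3 (+): stack=[0] mem=[0,0,0,0]
After op 4 (STO M3): stack=[empty] mem=[0,0,0,0]
After op 5 (push 11): stack=[11] mem=[0,0,0,0]
After op 6 (STO M0): stack=[empty] mem=[11,0,0,0]
After op 7 (RCL M0): stack=[11] mem=[11,0,0,0]
After op 8 (RCL M0): stack=[11,11] mem=[11,0,0,0]
After op 9 (swap): stack=[11,11] mem=[11,0,0,0]
After op 10 (pop): stack=[11] mem=[11,0,0,0]

Answer: [11]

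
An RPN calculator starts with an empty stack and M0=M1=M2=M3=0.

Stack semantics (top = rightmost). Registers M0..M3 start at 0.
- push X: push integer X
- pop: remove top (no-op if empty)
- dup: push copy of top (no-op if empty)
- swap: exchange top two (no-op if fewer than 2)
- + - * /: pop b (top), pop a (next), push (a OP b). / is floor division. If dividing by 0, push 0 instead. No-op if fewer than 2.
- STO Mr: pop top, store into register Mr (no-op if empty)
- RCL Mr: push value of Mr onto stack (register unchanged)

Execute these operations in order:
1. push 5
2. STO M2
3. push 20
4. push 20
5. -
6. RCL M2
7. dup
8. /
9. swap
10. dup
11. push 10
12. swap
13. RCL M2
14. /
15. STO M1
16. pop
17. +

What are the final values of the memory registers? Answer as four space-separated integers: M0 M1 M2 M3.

Answer: 0 0 5 0

Derivation:
After op 1 (push 5): stack=[5] mem=[0,0,0,0]
After op 2 (STO M2): stack=[empty] mem=[0,0,5,0]
After op 3 (push 20): stack=[20] mem=[0,0,5,0]
After op 4 (push 20): stack=[20,20] mem=[0,0,5,0]
After op 5 (-): stack=[0] mem=[0,0,5,0]
After op 6 (RCL M2): stack=[0,5] mem=[0,0,5,0]
After op 7 (dup): stack=[0,5,5] mem=[0,0,5,0]
After op 8 (/): stack=[0,1] mem=[0,0,5,0]
After op 9 (swap): stack=[1,0] mem=[0,0,5,0]
After op 10 (dup): stack=[1,0,0] mem=[0,0,5,0]
After op 11 (push 10): stack=[1,0,0,10] mem=[0,0,5,0]
After op 12 (swap): stack=[1,0,10,0] mem=[0,0,5,0]
After op 13 (RCL M2): stack=[1,0,10,0,5] mem=[0,0,5,0]
After op 14 (/): stack=[1,0,10,0] mem=[0,0,5,0]
After op 15 (STO M1): stack=[1,0,10] mem=[0,0,5,0]
After op 16 (pop): stack=[1,0] mem=[0,0,5,0]
After op 17 (+): stack=[1] mem=[0,0,5,0]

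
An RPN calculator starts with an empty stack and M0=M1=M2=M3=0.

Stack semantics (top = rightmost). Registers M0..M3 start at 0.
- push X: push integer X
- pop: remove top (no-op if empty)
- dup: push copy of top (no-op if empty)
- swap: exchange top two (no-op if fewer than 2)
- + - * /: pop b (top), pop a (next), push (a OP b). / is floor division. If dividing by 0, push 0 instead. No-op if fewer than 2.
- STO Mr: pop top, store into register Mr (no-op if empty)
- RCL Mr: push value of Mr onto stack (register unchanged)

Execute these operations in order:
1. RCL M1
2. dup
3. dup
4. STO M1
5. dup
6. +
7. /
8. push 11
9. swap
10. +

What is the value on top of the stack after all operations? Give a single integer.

Answer: 11

Derivation:
After op 1 (RCL M1): stack=[0] mem=[0,0,0,0]
After op 2 (dup): stack=[0,0] mem=[0,0,0,0]
After op 3 (dup): stack=[0,0,0] mem=[0,0,0,0]
After op 4 (STO M1): stack=[0,0] mem=[0,0,0,0]
After op 5 (dup): stack=[0,0,0] mem=[0,0,0,0]
After op 6 (+): stack=[0,0] mem=[0,0,0,0]
After op 7 (/): stack=[0] mem=[0,0,0,0]
After op 8 (push 11): stack=[0,11] mem=[0,0,0,0]
After op 9 (swap): stack=[11,0] mem=[0,0,0,0]
After op 10 (+): stack=[11] mem=[0,0,0,0]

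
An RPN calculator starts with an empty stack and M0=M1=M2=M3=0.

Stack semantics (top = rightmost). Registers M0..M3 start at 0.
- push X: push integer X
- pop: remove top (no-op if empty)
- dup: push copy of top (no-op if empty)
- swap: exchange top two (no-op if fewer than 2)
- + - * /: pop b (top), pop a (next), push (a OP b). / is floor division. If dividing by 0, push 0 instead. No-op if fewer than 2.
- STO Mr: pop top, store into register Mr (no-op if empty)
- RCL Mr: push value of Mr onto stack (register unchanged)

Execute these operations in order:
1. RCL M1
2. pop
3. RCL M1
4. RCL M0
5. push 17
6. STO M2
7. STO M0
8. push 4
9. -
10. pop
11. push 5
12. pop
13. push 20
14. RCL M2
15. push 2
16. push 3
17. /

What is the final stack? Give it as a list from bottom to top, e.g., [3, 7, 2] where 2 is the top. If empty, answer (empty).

After op 1 (RCL M1): stack=[0] mem=[0,0,0,0]
After op 2 (pop): stack=[empty] mem=[0,0,0,0]
After op 3 (RCL M1): stack=[0] mem=[0,0,0,0]
After op 4 (RCL M0): stack=[0,0] mem=[0,0,0,0]
After op 5 (push 17): stack=[0,0,17] mem=[0,0,0,0]
After op 6 (STO M2): stack=[0,0] mem=[0,0,17,0]
After op 7 (STO M0): stack=[0] mem=[0,0,17,0]
After op 8 (push 4): stack=[0,4] mem=[0,0,17,0]
After op 9 (-): stack=[-4] mem=[0,0,17,0]
After op 10 (pop): stack=[empty] mem=[0,0,17,0]
After op 11 (push 5): stack=[5] mem=[0,0,17,0]
After op 12 (pop): stack=[empty] mem=[0,0,17,0]
After op 13 (push 20): stack=[20] mem=[0,0,17,0]
After op 14 (RCL M2): stack=[20,17] mem=[0,0,17,0]
After op 15 (push 2): stack=[20,17,2] mem=[0,0,17,0]
After op 16 (push 3): stack=[20,17,2,3] mem=[0,0,17,0]
After op 17 (/): stack=[20,17,0] mem=[0,0,17,0]

Answer: [20, 17, 0]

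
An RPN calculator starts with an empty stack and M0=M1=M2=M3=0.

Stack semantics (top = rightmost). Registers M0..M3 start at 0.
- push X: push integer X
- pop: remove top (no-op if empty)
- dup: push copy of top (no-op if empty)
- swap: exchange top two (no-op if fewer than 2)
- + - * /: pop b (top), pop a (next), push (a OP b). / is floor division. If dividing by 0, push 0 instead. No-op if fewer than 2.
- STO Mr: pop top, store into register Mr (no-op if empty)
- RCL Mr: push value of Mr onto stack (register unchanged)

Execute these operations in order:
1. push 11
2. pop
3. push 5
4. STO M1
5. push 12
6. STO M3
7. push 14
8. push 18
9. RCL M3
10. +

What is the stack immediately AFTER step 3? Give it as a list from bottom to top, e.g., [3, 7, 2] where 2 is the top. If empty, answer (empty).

After op 1 (push 11): stack=[11] mem=[0,0,0,0]
After op 2 (pop): stack=[empty] mem=[0,0,0,0]
After op 3 (push 5): stack=[5] mem=[0,0,0,0]

[5]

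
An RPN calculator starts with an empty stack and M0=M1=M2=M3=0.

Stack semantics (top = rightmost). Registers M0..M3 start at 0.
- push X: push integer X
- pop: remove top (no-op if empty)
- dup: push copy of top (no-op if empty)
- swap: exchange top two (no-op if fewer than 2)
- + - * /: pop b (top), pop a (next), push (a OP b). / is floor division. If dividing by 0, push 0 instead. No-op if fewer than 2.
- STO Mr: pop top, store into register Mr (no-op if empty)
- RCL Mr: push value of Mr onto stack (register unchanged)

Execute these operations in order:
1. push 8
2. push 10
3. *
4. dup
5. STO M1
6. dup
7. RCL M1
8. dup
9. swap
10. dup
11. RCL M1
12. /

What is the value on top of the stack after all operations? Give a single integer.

Answer: 1

Derivation:
After op 1 (push 8): stack=[8] mem=[0,0,0,0]
After op 2 (push 10): stack=[8,10] mem=[0,0,0,0]
After op 3 (*): stack=[80] mem=[0,0,0,0]
After op 4 (dup): stack=[80,80] mem=[0,0,0,0]
After op 5 (STO M1): stack=[80] mem=[0,80,0,0]
After op 6 (dup): stack=[80,80] mem=[0,80,0,0]
After op 7 (RCL M1): stack=[80,80,80] mem=[0,80,0,0]
After op 8 (dup): stack=[80,80,80,80] mem=[0,80,0,0]
After op 9 (swap): stack=[80,80,80,80] mem=[0,80,0,0]
After op 10 (dup): stack=[80,80,80,80,80] mem=[0,80,0,0]
After op 11 (RCL M1): stack=[80,80,80,80,80,80] mem=[0,80,0,0]
After op 12 (/): stack=[80,80,80,80,1] mem=[0,80,0,0]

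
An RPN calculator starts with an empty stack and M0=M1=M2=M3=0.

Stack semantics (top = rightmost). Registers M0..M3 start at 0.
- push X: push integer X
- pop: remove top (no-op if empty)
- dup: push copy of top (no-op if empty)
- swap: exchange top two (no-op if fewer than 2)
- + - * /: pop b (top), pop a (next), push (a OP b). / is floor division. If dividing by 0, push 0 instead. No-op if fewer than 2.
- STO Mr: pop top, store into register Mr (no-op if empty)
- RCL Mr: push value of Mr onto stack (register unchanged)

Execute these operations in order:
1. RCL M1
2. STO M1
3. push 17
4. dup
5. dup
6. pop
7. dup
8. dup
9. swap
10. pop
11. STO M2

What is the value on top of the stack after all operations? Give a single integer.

After op 1 (RCL M1): stack=[0] mem=[0,0,0,0]
After op 2 (STO M1): stack=[empty] mem=[0,0,0,0]
After op 3 (push 17): stack=[17] mem=[0,0,0,0]
After op 4 (dup): stack=[17,17] mem=[0,0,0,0]
After op 5 (dup): stack=[17,17,17] mem=[0,0,0,0]
After op 6 (pop): stack=[17,17] mem=[0,0,0,0]
After op 7 (dup): stack=[17,17,17] mem=[0,0,0,0]
After op 8 (dup): stack=[17,17,17,17] mem=[0,0,0,0]
After op 9 (swap): stack=[17,17,17,17] mem=[0,0,0,0]
After op 10 (pop): stack=[17,17,17] mem=[0,0,0,0]
After op 11 (STO M2): stack=[17,17] mem=[0,0,17,0]

Answer: 17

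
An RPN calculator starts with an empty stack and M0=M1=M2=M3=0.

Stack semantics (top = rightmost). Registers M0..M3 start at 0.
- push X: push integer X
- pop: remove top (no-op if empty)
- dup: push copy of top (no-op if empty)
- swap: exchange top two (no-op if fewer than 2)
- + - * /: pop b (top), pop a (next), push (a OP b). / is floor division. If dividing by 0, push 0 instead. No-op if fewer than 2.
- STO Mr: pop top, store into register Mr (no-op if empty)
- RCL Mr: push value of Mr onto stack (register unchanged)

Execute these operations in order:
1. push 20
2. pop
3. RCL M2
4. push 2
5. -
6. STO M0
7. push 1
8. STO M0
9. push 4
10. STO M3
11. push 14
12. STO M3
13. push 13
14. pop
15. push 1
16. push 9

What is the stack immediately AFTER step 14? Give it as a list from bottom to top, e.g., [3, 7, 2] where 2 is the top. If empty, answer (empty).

After op 1 (push 20): stack=[20] mem=[0,0,0,0]
After op 2 (pop): stack=[empty] mem=[0,0,0,0]
After op 3 (RCL M2): stack=[0] mem=[0,0,0,0]
After op 4 (push 2): stack=[0,2] mem=[0,0,0,0]
After op 5 (-): stack=[-2] mem=[0,0,0,0]
After op 6 (STO M0): stack=[empty] mem=[-2,0,0,0]
After op 7 (push 1): stack=[1] mem=[-2,0,0,0]
After op 8 (STO M0): stack=[empty] mem=[1,0,0,0]
After op 9 (push 4): stack=[4] mem=[1,0,0,0]
After op 10 (STO M3): stack=[empty] mem=[1,0,0,4]
After op 11 (push 14): stack=[14] mem=[1,0,0,4]
After op 12 (STO M3): stack=[empty] mem=[1,0,0,14]
After op 13 (push 13): stack=[13] mem=[1,0,0,14]
After op 14 (pop): stack=[empty] mem=[1,0,0,14]

(empty)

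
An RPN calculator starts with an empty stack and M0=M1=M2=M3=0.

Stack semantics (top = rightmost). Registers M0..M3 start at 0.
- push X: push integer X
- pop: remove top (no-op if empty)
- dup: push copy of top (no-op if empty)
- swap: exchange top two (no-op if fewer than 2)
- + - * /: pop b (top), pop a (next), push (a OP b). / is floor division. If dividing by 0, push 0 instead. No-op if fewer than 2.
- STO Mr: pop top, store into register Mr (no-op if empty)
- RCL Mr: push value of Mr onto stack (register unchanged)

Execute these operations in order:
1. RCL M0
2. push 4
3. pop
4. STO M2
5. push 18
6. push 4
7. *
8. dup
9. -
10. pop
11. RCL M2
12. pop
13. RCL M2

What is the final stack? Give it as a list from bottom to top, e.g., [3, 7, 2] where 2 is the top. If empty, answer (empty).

After op 1 (RCL M0): stack=[0] mem=[0,0,0,0]
After op 2 (push 4): stack=[0,4] mem=[0,0,0,0]
After op 3 (pop): stack=[0] mem=[0,0,0,0]
After op 4 (STO M2): stack=[empty] mem=[0,0,0,0]
After op 5 (push 18): stack=[18] mem=[0,0,0,0]
After op 6 (push 4): stack=[18,4] mem=[0,0,0,0]
After op 7 (*): stack=[72] mem=[0,0,0,0]
After op 8 (dup): stack=[72,72] mem=[0,0,0,0]
After op 9 (-): stack=[0] mem=[0,0,0,0]
After op 10 (pop): stack=[empty] mem=[0,0,0,0]
After op 11 (RCL M2): stack=[0] mem=[0,0,0,0]
After op 12 (pop): stack=[empty] mem=[0,0,0,0]
After op 13 (RCL M2): stack=[0] mem=[0,0,0,0]

Answer: [0]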